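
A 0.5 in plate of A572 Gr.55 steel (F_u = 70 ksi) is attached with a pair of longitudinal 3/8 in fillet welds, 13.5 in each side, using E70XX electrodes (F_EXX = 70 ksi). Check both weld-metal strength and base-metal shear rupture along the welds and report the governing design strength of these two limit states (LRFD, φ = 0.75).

t_e = 0.707 × 0.375 = 0.2651 in; L = 27 in.
Weld metal: φR_n = 0.75 × 0.6 × 70 × 0.2651 × 27 = 225.5 kips.
Base metal (shear rupture): φR_n = 0.75 × 0.6 × 70 × 0.5 × 27 = 425.2 kips.
Governing: weld metal.

φR_n ≈ 225 kips (weld metal governs)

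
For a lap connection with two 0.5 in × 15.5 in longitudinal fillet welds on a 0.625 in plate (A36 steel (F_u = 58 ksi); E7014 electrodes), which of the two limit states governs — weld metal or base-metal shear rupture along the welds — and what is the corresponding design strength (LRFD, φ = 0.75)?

E70XX → F_EXX = 70 ksi.
t_e = 0.707 × 0.5 = 0.3535 in; L = 31 in.
Weld metal: φR_n = 0.75 × 0.6 × 70 × 0.3535 × 31 = 345.2 kips.
Base metal (shear rupture): φR_n = 0.75 × 0.6 × 58 × 0.625 × 31 = 505.7 kips.
Governing: weld metal.

φR_n ≈ 345 kips (weld metal governs)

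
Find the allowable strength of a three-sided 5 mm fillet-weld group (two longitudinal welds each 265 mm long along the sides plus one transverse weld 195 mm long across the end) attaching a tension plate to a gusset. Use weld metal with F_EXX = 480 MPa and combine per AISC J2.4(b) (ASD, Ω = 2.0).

t_e = 0.707 × 5 = 3.535 mm.
R_nwl = 0.6 × 480 × 3.535 × 530 × 10⁻³ = 539.6 kN (longitudinal, 2 welds).
R_nwt = 0.6 × 480 × 3.535 × 195 × 10⁻³ = 198.5 kN (transverse, base value).
(i) R_nwl + R_nwt = 738.1 kN; (ii) 0.85 R_nwl + 1.5 R_nwt = 756.4 kN.
R_n = max = 756.4 kN [governs: (ii)]; R_n/Ω = 378.2 kN.

R_n/Ω ≈ 378 kN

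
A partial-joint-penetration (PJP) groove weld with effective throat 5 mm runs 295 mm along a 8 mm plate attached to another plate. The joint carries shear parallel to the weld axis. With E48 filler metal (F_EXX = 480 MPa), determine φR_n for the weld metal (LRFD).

Effective throat (given) t_e = 5 mm.
A_we = 5 × 295 = 1475 mm².
F_nw = 0.6 F_EXX = 288 MPa.
φR_n = 0.75 × 288 × 1475 × 10⁻³ = 318.6 kN.

φR_n ≈ 319 kN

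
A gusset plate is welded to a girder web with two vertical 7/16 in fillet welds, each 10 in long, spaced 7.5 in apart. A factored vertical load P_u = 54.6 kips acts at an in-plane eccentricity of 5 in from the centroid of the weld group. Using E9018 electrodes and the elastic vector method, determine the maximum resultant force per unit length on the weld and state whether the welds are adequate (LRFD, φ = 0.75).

E90XX → F_EXX = 90 ksi.
Total weld length L_w = 20 in. Treat welds as unit-width lines.
Polar moment about centroid: J = 2[d³/12 + d(b/2)²] = 2[10³/12 + 10×3.75²] = 447.9 in³.
Direct shear f_v = P/L_w = 54.6 / 20 = 2.73 kip/in (vertical).
Torsion M = P·e = 54.6 × 5 = 273 kip·in.
Critical point at (x, y) = (3.75, 5) from centroid. f_tx = M·y/J = 3.047 kip/in; f_ty = M·x/J = 2.286 kip/in.
Resultant f_max = √[f_tx² + (f_v + f_ty)²] = √[3.047² + (2.73 + 2.286)²] = 5.869 kip/in.
Capacity per unit length: φr_n = 0.75 × 0.6 × 90 × (0.707 × 0.4375) = 12.53 kip/in.
5.869 ≤ 12.53 → adequate.

f_max ≈ 5.87 kip/in; adequate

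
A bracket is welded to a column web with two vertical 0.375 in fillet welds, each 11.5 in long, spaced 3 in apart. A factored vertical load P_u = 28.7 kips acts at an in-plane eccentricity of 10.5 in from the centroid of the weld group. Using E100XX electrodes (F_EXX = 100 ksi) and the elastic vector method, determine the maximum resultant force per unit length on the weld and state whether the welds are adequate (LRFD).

Total weld length L_w = 23 in. Treat welds as unit-width lines.
Polar moment about centroid: J = 2[d³/12 + d(b/2)²] = 2[11.5³/12 + 11.5×1.5²] = 305.2 in³.
Direct shear f_v = P/L_w = 28.7 / 23 = 1.248 kip/in (vertical).
Torsion M = P·e = 28.7 × 10.5 = 301.35 kip·in.
Critical point at (x, y) = (1.5, 5.75) from centroid. f_tx = M·y/J = 5.677 kip/in; f_ty = M·x/J = 1.481 kip/in.
Resultant f_max = √[f_tx² + (f_v + f_ty)²] = √[5.677² + (1.248 + 1.481)²] = 6.299 kip/in.
Capacity per unit length: φr_n = 0.75 × 0.6 × 100 × (0.707 × 0.375) = 11.93 kip/in.
6.299 ≤ 11.93 → adequate.

f_max ≈ 6.3 kip/in; adequate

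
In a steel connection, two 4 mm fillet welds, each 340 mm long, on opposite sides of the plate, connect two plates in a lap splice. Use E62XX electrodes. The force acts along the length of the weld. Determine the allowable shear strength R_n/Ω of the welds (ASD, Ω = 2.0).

E62XX → F_EXX = 620 MPa.
Effective throat t_e = 0.707 × 4 = 2.828 mm.
Total length L = 680 mm; A_we = 2.828 × 680 = 1923 mm².
F_nw = 0.6 F_EXX = 0.6 × 620 = 372 MPa.
R_n = 372 × 1923 × 10⁻³ = 715.4 kN; R_n/Ω = 715.4/2.0 = 357.7 kN.

R_n/Ω ≈ 358 kN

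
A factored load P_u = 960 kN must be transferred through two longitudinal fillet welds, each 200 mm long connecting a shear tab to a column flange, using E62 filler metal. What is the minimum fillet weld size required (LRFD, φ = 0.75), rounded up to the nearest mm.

w = 13 mm

E62XX → F_EXX = 620 MPa.
Total weld length L = 400 mm.
Required throat t_e = P_u / (φ × 0.6 F_EXX × L) = 960 / (0.75 × 0.6 × 620 × 400 × 10⁻³) = 8.602 mm.
Required leg w = t_e / 0.707 = 12.17 mm → use 13 mm.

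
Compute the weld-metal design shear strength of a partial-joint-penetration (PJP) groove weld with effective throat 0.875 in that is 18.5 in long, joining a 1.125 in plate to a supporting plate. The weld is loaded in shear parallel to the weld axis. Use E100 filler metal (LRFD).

φR_n ≈ 728 kips

E100XX → F_EXX = 100 ksi.
Effective throat (given) t_e = 0.875 in.
A_we = 0.875 × 18.5 = 16.19 in².
F_nw = 0.6 F_EXX = 60 ksi.
φR_n = 0.75 × 60 × 16.19 = 728.4 kips.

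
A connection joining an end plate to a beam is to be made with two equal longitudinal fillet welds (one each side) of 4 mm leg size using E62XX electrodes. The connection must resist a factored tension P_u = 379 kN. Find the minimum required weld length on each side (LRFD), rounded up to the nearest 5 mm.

L = 245 mm on each side

E62XX → F_EXX = 620 MPa.
Throat t_e = 0.707 × 4 = 2.828 mm.
φr_n = 0.75 × 0.6 × 620 × 2.828 × 10⁻³ = 0.789 kN/mm.
L_req = P_u / φr_n = 379 / 0.789 = 480.3 mm total.
Per side: 480.3 / 2 = 240.2 mm.
Round up → use L = 245 mm on each side.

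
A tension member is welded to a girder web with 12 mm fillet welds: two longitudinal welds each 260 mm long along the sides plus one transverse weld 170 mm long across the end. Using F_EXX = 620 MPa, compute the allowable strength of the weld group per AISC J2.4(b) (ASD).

t_e = 0.707 × 12 = 8.484 mm.
R_nwl = 0.6 × 620 × 8.484 × 520 × 10⁻³ = 1641 kN (longitudinal, 2 welds).
R_nwt = 0.6 × 620 × 8.484 × 170 × 10⁻³ = 536.5 kN (transverse, base value).
(i) R_nwl + R_nwt = 2178 kN; (ii) 0.85 R_nwl + 1.5 R_nwt = 2200 kN.
R_n = max = 2200 kN [governs: (ii)]; R_n/Ω = 1100 kN.

R_n/Ω ≈ 1100 kN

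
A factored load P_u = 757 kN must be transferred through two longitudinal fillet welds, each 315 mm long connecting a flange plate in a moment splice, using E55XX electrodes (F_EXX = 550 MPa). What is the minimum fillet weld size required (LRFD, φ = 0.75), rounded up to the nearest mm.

w = 7 mm

Total weld length L = 630 mm.
Required throat t_e = P_u / (φ × 0.6 F_EXX × L) = 757 / (0.75 × 0.6 × 550 × 630 × 10⁻³) = 4.855 mm.
Required leg w = t_e / 0.707 = 6.867 mm → use 7 mm.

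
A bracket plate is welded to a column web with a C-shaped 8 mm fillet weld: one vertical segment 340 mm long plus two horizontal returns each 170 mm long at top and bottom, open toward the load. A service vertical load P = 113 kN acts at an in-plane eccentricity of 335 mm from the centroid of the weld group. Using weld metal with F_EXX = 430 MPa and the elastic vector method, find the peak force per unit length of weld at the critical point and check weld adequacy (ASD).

f_max ≈ 645 N/mm; adequate

Total weld length L_w = 680 mm. Treat welds as unit-width lines.
Centroid: x̄ = 2×170×85 / 680 = 42.5 mm from the vertical weld.
Polar moment about centroid: J = I_x + I_y = [340³/12 + 2×170×170²] + [340×42.5² + 2(170³/12 + 170×42.5²)] = 15150000 mm³.
Direct shear f_v = P/L_w = 113×10³ / 680 = 166.2 N/mm (vertical).
Torsion M = P·e = 113×10³ × 335 = 37855000 N·mm.
Critical point at (x, y) = (127.5, 170) from centroid. f_tx = M·y/J = 424.8 N/mm; f_ty = M·x/J = 318.6 N/mm.
Resultant f_max = √[f_tx² + (f_v + f_ty)²] = √[424.8² + (166.2 + 318.6)²] = 644.6 N/mm.
Capacity per unit length: r_n/Ω = (1/2.0) × 0.6 × 430 × (0.707 × 8) = 729.6 N/mm.
644.6 ≤ 729.6 → adequate.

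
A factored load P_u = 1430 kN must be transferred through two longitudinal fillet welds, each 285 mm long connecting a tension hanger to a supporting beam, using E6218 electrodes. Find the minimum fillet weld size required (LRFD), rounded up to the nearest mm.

E62XX → F_EXX = 620 MPa.
Total weld length L = 570 mm.
Required throat t_e = P_u / (φ × 0.6 F_EXX × L) = 1430 / (0.75 × 0.6 × 620 × 570 × 10⁻³) = 8.992 mm.
Required leg w = t_e / 0.707 = 12.72 mm → use 13 mm.

w = 13 mm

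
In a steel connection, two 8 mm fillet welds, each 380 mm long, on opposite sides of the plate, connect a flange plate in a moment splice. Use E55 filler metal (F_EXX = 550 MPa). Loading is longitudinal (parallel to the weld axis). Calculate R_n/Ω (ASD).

R_n/Ω ≈ 709 kN

Effective throat t_e = 0.707 × 8 = 5.656 mm.
Total length L = 760 mm; A_we = 5.656 × 760 = 4299 mm².
F_nw = 0.6 F_EXX = 0.6 × 550 = 330 MPa.
R_n = 330 × 4299 × 10⁻³ = 1419 kN; R_n/Ω = 1419/2.0 = 709.3 kN.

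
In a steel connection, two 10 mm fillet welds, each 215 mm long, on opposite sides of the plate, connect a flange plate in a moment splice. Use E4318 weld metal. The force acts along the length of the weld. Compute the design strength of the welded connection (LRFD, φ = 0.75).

φR_n ≈ 588 kN

E43XX → F_EXX = 430 MPa.
Effective throat t_e = 0.707 × 10 = 7.07 mm.
Total length L = 430 mm; A_we = 7.07 × 430 = 3040 mm².
F_nw = 0.6 F_EXX = 0.6 × 430 = 258 MPa.
φR_n = 0.75 × 258 × 3040 × 10⁻³ = 588.3 kN.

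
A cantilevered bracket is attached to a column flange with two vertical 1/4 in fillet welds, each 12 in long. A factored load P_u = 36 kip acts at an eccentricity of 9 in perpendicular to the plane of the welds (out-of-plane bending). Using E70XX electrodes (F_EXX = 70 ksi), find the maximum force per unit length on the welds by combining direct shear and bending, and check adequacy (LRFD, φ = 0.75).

f_max ≈ 6.91 kip/in; NOT adequate

L_w = 2 × 12 = 24 in; section modulus (unit throat) S = 2 × L²/6 = 48 in².
Direct shear f_v = P/L_w = 36/24 = 1.5 kip/in.
Moment M = P × e = 36 × 9 = 324 kip·in; bending f_b = M/S = 6.75 kip/in.
f_max = √(f_v² + f_b²) = √(1.5² + 6.75²) = 6.915 kip/in.
φr_n = 0.75 × 0.6 × 70 × (0.707 × 0.25) = 5.568 kip/in → NOT adequate.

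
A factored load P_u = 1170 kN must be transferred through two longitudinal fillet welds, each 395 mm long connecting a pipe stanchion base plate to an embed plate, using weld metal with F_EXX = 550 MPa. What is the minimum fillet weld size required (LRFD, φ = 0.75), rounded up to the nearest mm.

w = 9 mm

Total weld length L = 790 mm.
Required throat t_e = P_u / (φ × 0.6 F_EXX × L) = 1170 / (0.75 × 0.6 × 550 × 790 × 10⁻³) = 5.984 mm.
Required leg w = t_e / 0.707 = 8.464 mm → use 9 mm.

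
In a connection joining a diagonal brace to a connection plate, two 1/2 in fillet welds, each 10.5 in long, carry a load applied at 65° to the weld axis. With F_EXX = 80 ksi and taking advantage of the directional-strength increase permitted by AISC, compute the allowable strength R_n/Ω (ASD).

t_e = 0.707 × 0.5 = 0.3535 in; A_we = 0.3535 × 21 = 7.423 in².
Directional factor: 1.0 + 0.5 sin^1.5(65°) = 1.431.
F_nw = 0.6 × 80 × 1.431 = 68.71 ksi.
R_n/Ω = (68.71 × 7.423) / 2.0 = 255 kips.

R_n/Ω ≈ 255 kips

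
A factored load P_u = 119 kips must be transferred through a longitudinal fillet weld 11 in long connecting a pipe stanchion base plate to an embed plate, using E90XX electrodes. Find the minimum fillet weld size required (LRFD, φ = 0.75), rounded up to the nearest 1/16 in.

E90XX → F_EXX = 90 ksi.
Total weld length L = 11 in.
Required throat t_e = P_u / (φ × 0.6 F_EXX × L) = 119 / (0.75 × 0.6 × 90 × 11) = 0.2671 in.
Required leg w = t_e / 0.707 = 0.3778 in → use 7/16 in.

w = 7/16 in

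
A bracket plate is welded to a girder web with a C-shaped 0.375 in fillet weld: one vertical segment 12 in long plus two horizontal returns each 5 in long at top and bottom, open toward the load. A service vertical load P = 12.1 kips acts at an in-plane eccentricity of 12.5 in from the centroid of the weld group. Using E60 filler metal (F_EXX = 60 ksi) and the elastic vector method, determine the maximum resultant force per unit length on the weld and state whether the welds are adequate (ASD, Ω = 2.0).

f_max ≈ 2.28 kip/in; adequate

Total weld length L_w = 22 in. Treat welds as unit-width lines.
Centroid: x̄ = 2×5×2.5 / 22 = 1.136 in from the vertical weld.
Polar moment about centroid: J = I_x + I_y = [12³/12 + 2×5×6²] + [12×1.136² + 2(5³/12 + 5×1.364²)] = 558.9 in³.
Direct shear f_v = P/L_w = 12.1 / 22 = 0.55 kip/in (vertical).
Torsion M = P·e = 12.1 × 12.5 = 151.25 kip·in.
Critical point at (x, y) = (3.864, 6) from centroid. f_tx = M·y/J = 1.624 kip/in; f_ty = M·x/J = 1.046 kip/in.
Resultant f_max = √[f_tx² + (f_v + f_ty)²] = √[1.624² + (0.55 + 1.046)²] = 2.276 kip/in.
Capacity per unit length: r_n/Ω = (1/2.0) × 0.6 × 60 × (0.707 × 0.375) = 4.772 kip/in.
2.276 ≤ 4.772 → adequate.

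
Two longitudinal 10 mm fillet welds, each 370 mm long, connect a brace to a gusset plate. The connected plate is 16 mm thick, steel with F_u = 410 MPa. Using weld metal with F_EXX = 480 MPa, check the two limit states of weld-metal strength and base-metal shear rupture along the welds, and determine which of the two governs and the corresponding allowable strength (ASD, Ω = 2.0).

R_n/Ω ≈ 753 kN (weld metal governs)

t_e = 0.707 × 10 = 7.07 mm; L = 740 mm.
Weld metal: R_n/Ω = (1/2.0) × 0.6 × 480 × 7.07 × 740 × 10⁻³ = 753.4 kN.
Base metal (shear rupture): R_n/Ω = (1/2.0) × 0.6 × 410 × 16 × 740 × 10⁻³ = 1456 kN.
Governing: weld metal.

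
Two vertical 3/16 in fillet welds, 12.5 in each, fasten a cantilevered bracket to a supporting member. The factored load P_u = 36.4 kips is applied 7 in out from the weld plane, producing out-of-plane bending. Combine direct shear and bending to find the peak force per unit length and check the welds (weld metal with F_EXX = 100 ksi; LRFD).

f_max ≈ 5.1 kip/in; adequate

L_w = 2 × 12.5 = 25 in; section modulus (unit throat) S = 2 × L²/6 = 52.08 in².
Direct shear f_v = P/L_w = 36.4/25 = 1.456 kip/in.
Moment M = P × e = 36.4 × 7 = 254.8 kip·in; bending f_b = M/S = 4.892 kip/in.
f_max = √(f_v² + f_b²) = √(1.456² + 4.892²) = 5.104 kip/in.
φr_n = 0.75 × 0.6 × 100 × (0.707 × 0.1875) = 5.965 kip/in → adequate.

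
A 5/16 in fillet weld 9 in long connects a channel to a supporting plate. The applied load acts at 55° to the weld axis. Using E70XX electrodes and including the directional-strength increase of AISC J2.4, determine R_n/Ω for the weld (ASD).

R_n/Ω ≈ 57.2 kip

E70XX → F_EXX = 70 ksi.
t_e = 0.707 × 0.3125 = 0.2209 in; A_we = 0.2209 × 9 = 1.988 in².
Directional factor: 1.0 + 0.5 sin^1.5(55°) = 1.371.
F_nw = 0.6 × 70 × 1.371 = 57.57 ksi.
R_n/Ω = (57.57 × 1.988) / 2.0 = 57.24 kip.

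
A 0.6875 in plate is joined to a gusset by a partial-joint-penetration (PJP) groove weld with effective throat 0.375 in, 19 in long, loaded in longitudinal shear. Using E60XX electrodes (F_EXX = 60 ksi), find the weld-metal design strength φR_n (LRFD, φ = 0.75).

Effective throat (given) t_e = 0.375 in.
A_we = 0.375 × 19 = 7.125 in².
F_nw = 0.6 F_EXX = 36 ksi.
φR_n = 0.75 × 36 × 7.125 = 192.4 kip.

φR_n ≈ 192 kip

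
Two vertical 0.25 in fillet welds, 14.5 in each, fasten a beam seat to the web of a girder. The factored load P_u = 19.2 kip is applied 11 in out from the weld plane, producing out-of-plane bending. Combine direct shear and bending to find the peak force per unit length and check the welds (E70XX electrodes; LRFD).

E70XX → F_EXX = 70 ksi.
L_w = 2 × 14.5 = 29 in; section modulus (unit throat) S = 2 × L²/6 = 70.08 in².
Direct shear f_v = P/L_w = 19.2/29 = 0.6621 kip/in.
Moment M = P × e = 19.2 × 11 = 211.2 kip·in; bending f_b = M/S = 3.014 kip/in.
f_max = √(f_v² + f_b²) = √(0.6621² + 3.014²) = 3.085 kip/in.
φr_n = 0.75 × 0.6 × 70 × (0.707 × 0.25) = 5.568 kip/in → adequate.

f_max ≈ 3.09 kip/in; adequate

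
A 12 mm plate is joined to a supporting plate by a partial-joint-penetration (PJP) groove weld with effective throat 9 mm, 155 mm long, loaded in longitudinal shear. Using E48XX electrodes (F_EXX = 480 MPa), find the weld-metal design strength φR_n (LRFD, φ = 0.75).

Effective throat (given) t_e = 9 mm.
A_we = 9 × 155 = 1395 mm².
F_nw = 0.6 F_EXX = 288 MPa.
φR_n = 0.75 × 288 × 1395 × 10⁻³ = 301.3 kN.

φR_n ≈ 301 kN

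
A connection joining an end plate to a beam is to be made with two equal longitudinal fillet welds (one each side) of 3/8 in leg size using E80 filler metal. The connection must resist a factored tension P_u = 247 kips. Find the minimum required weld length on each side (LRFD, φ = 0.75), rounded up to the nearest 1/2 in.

L = 13 in on each side

E80XX → F_EXX = 80 ksi.
Throat t_e = 0.707 × 0.375 = 0.2651 in.
φr_n = 0.75 × 0.6 × 80 × 0.2651 = 9.544 kips/in.
L_req = P_u / φr_n = 247 / 9.544 = 25.88 in total.
Per side: 25.88 / 2 = 12.94 in.
Round up → use L = 13 in on each side.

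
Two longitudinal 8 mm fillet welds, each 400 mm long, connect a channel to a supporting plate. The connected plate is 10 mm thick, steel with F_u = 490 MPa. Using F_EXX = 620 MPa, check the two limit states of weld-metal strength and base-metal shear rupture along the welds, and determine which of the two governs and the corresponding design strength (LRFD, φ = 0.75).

φR_n ≈ 1260 kN (weld metal governs)

t_e = 0.707 × 8 = 5.656 mm; L = 800 mm.
Weld metal: φR_n = 0.75 × 0.6 × 620 × 5.656 × 800 × 10⁻³ = 1262 kN.
Base metal (shear rupture): φR_n = 0.75 × 0.6 × 490 × 10 × 800 × 10⁻³ = 1764 kN.
Governing: weld metal.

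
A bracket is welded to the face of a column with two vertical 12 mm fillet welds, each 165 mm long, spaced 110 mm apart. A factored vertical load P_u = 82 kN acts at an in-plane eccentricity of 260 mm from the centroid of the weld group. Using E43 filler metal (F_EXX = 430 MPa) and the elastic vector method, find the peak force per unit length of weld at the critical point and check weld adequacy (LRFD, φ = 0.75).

f_max ≈ 1360 N/mm; adequate

Total weld length L_w = 330 mm. Treat welds as unit-width lines.
Polar moment about centroid: J = 2[d³/12 + d(b/2)²] = 2[165³/12 + 165×55²] = 1747000 mm³.
Direct shear f_v = P/L_w = 82×10³ / 330 = 248.5 N/mm (vertical).
Torsion M = P·e = 82×10³ × 260 = 21320000 N·mm.
Critical point at (x, y) = (55, 82.5) from centroid. f_tx = M·y/J = 1007 N/mm; f_ty = M·x/J = 671.2 N/mm.
Resultant f_max = √[f_tx² + (f_v + f_ty)²] = √[1007² + (248.5 + 671.2)²] = 1364 N/mm.
Capacity per unit length: φr_n = 0.75 × 0.6 × 430 × (0.707 × 12) = 1642 N/mm.
1364 ≤ 1642 → adequate.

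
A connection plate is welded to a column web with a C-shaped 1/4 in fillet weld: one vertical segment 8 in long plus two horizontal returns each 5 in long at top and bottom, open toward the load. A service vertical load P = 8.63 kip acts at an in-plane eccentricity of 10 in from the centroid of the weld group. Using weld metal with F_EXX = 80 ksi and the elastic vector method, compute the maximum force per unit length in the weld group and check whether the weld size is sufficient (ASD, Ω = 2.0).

f_max ≈ 2.2 kip/in; adequate

Total weld length L_w = 18 in. Treat welds as unit-width lines.
Centroid: x̄ = 2×5×2.5 / 18 = 1.389 in from the vertical weld.
Polar moment about centroid: J = I_x + I_y = [8³/12 + 2×5×4²] + [8×1.389² + 2(5³/12 + 5×1.111²)] = 251.3 in³.
Direct shear f_v = P/L_w = 8.63 / 18 = 0.4794 kip/in (vertical).
Torsion M = P·e = 8.63 × 10 = 86.3 kip·in.
Critical point at (x, y) = (3.611, 4) from centroid. f_tx = M·y/J = 1.374 kip/in; f_ty = M·x/J = 1.24 kip/in.
Resultant f_max = √[f_tx² + (f_v + f_ty)²] = √[1.374² + (0.4794 + 1.24)²] = 2.201 kip/in.
Capacity per unit length: r_n/Ω = (1/2.0) × 0.6 × 80 × (0.707 × 0.25) = 4.242 kip/in.
2.201 ≤ 4.242 → adequate.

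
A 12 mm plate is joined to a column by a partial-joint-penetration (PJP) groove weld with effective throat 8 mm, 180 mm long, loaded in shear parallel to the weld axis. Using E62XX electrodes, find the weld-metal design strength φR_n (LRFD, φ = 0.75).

E62XX → F_EXX = 620 MPa.
Effective throat (given) t_e = 8 mm.
A_we = 8 × 180 = 1440 mm².
F_nw = 0.6 F_EXX = 372 MPa.
φR_n = 0.75 × 372 × 1440 × 10⁻³ = 401.8 kN.

φR_n ≈ 402 kN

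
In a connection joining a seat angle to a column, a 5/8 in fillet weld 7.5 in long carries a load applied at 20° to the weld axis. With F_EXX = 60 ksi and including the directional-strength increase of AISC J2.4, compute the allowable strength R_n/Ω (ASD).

t_e = 0.707 × 0.625 = 0.4419 in; A_we = 0.4419 × 7.5 = 3.314 in².
Directional factor: 1.0 + 0.5 sin^1.5(20°) = 1.1.
F_nw = 0.6 × 60 × 1.1 = 39.6 ksi.
R_n/Ω = (39.6 × 3.314) / 2.0 = 65.62 kips.

R_n/Ω ≈ 65.6 kips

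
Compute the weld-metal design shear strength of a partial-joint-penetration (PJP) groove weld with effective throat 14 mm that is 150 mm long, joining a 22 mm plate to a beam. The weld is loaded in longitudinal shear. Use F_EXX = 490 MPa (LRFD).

φR_n ≈ 463 kN

Effective throat (given) t_e = 14 mm.
A_we = 14 × 150 = 2100 mm².
F_nw = 0.6 F_EXX = 294 MPa.
φR_n = 0.75 × 294 × 2100 × 10⁻³ = 463 kN.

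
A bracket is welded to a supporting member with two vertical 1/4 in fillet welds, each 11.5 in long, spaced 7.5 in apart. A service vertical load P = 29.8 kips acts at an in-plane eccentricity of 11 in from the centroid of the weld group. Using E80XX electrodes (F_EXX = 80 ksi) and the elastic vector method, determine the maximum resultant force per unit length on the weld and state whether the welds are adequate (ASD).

f_max ≈ 4.73 kip/in; NOT adequate

Total weld length L_w = 23 in. Treat welds as unit-width lines.
Polar moment about centroid: J = 2[d³/12 + d(b/2)²] = 2[11.5³/12 + 11.5×3.75²] = 576.9 in³.
Direct shear f_v = P/L_w = 29.8 / 23 = 1.296 kip/in (vertical).
Torsion M = P·e = 29.8 × 11 = 327.8 kip·in.
Critical point at (x, y) = (3.75, 5.75) from centroid. f_tx = M·y/J = 3.267 kip/in; f_ty = M·x/J = 2.131 kip/in.
Resultant f_max = √[f_tx² + (f_v + f_ty)²] = √[3.267² + (1.296 + 2.131)²] = 4.734 kip/in.
Capacity per unit length: r_n/Ω = (1/2.0) × 0.6 × 80 × (0.707 × 0.25) = 4.242 kip/in.
4.734 > 4.242 → NOT adequate.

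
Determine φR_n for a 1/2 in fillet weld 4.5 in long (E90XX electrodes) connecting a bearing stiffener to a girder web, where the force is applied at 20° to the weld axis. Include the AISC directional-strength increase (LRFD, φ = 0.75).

φR_n ≈ 70.9 kip

E90XX → F_EXX = 90 ksi.
t_e = 0.707 × 0.5 = 0.3535 in; A_we = 0.3535 × 4.5 = 1.591 in².
Directional factor: 1.0 + 0.5 sin^1.5(20°) = 1.1.
F_nw = 0.6 × 90 × 1.1 = 59.4 ksi.
φR_n = 0.75 × 59.4 × 1.591 = 70.87 kip.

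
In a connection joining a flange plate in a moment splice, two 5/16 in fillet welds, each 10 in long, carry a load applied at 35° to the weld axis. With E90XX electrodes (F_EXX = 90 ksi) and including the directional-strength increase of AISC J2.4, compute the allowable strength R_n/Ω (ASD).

R_n/Ω ≈ 145 kip

t_e = 0.707 × 0.3125 = 0.2209 in; A_we = 0.2209 × 20 = 4.419 in².
Directional factor: 1.0 + 0.5 sin^1.5(35°) = 1.217.
F_nw = 0.6 × 90 × 1.217 = 65.73 ksi.
R_n/Ω = (65.73 × 4.419) / 2.0 = 145.2 kip.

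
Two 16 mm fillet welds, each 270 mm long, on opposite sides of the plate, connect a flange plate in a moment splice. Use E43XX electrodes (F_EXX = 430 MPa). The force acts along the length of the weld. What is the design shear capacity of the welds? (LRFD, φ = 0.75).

Effective throat t_e = 0.707 × 16 = 11.31 mm.
Total length L = 540 mm; A_we = 11.31 × 540 = 6108 mm².
F_nw = 0.6 F_EXX = 0.6 × 430 = 258 MPa.
φR_n = 0.75 × 258 × 6108 × 10⁻³ = 1182 kN.

φR_n ≈ 1180 kN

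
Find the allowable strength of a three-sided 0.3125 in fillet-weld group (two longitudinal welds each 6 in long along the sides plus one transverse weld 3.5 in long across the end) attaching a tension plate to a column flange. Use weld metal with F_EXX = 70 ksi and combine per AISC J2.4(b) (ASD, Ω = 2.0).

R_n/Ω ≈ 71.9 kips

t_e = 0.707 × 0.3125 = 0.2209 in.
R_nwl = 0.6 × 70 × 0.2209 × 12 = 111.4 kips (longitudinal, 2 welds).
R_nwt = 0.6 × 70 × 0.2209 × 3.5 = 32.48 kips (transverse, base value).
(i) R_nwl + R_nwt = 143.8 kips; (ii) 0.85 R_nwl + 1.5 R_nwt = 143.4 kips.
R_n = max = 143.8 kips [governs: (i)]; R_n/Ω = 71.92 kips.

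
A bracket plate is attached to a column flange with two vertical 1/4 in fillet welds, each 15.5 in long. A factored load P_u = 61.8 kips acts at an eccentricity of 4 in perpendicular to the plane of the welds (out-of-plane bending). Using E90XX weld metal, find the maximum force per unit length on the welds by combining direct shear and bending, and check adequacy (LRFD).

f_max ≈ 3.67 kip/in; adequate

E90XX → F_EXX = 90 ksi.
L_w = 2 × 15.5 = 31 in; section modulus (unit throat) S = 2 × L²/6 = 80.08 in².
Direct shear f_v = P/L_w = 61.8/31 = 1.994 kip/in.
Moment M = P × e = 61.8 × 4 = 247.2 kip·in; bending f_b = M/S = 3.087 kip/in.
f_max = √(f_v² + f_b²) = √(1.994² + 3.087²) = 3.675 kip/in.
φr_n = 0.75 × 0.6 × 90 × (0.707 × 0.25) = 7.158 kip/in → adequate.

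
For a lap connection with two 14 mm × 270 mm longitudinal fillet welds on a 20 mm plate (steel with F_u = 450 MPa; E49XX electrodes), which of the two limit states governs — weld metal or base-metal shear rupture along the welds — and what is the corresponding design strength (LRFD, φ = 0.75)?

E49XX → F_EXX = 490 MPa.
t_e = 0.707 × 14 = 9.898 mm; L = 540 mm.
Weld metal: φR_n = 0.75 × 0.6 × 490 × 9.898 × 540 × 10⁻³ = 1179 kN.
Base metal (shear rupture): φR_n = 0.75 × 0.6 × 450 × 20 × 540 × 10⁻³ = 2187 kN.
Governing: weld metal.

φR_n ≈ 1180 kN (weld metal governs)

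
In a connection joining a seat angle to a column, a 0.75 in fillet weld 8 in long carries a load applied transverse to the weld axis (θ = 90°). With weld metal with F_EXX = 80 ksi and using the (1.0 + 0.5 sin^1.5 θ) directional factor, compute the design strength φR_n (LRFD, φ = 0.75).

t_e = 0.707 × 0.75 = 0.5302 in; A_we = 0.5302 × 8 = 4.242 in².
Directional factor: 1.0 + 0.5 sin^1.5(90°) = 1.5.
F_nw = 0.6 × 80 × 1.5 = 72 ksi.
φR_n = 0.75 × 72 × 4.242 = 229.1 kip.

φR_n ≈ 229 kip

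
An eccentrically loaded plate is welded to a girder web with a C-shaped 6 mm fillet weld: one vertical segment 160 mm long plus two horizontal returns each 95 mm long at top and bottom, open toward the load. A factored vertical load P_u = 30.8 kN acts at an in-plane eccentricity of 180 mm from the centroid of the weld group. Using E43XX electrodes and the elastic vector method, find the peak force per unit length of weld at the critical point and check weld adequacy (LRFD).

f_max ≈ 373 N/mm; adequate

E43XX → F_EXX = 430 MPa.
Total weld length L_w = 350 mm. Treat welds as unit-width lines.
Centroid: x̄ = 2×95×47.5 / 350 = 25.79 mm from the vertical weld.
Polar moment about centroid: J = I_x + I_y = [160³/12 + 2×95×80²] + [160×25.79² + 2(95³/12 + 95×21.71²)] = 1896000 mm³.
Direct shear f_v = P/L_w = 30.8×10³ / 350 = 88 N/mm (vertical).
Torsion M = P·e = 30.8×10³ × 180 = 5544000 N·mm.
Critical point at (x, y) = (69.21, 80) from centroid. f_tx = M·y/J = 233.9 N/mm; f_ty = M·x/J = 202.4 N/mm.
Resultant f_max = √[f_tx² + (f_v + f_ty)²] = √[233.9² + (88 + 202.4)²] = 372.9 N/mm.
Capacity per unit length: φr_n = 0.75 × 0.6 × 430 × (0.707 × 6) = 820.8 N/mm.
372.9 ≤ 820.8 → adequate.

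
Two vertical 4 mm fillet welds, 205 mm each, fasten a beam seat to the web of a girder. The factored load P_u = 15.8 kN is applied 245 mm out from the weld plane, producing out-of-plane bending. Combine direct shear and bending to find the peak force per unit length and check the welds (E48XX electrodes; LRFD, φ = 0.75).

f_max ≈ 279 N/mm; adequate

E48XX → F_EXX = 480 MPa.
L_w = 2 × 205 = 410 mm; section modulus (unit throat) S = 2 × L²/6 = 14010 mm².
Direct shear f_v = P/L_w = 15.8×10³/410 = 38.54 N/mm.
Moment M = P × e = 15.8×10³ × 245 = 3871000 N·mm; bending f_b = M/S = 276.3 N/mm.
f_max = √(f_v² + f_b²) = √(38.54² + 276.3²) = 279 N/mm.
φr_n = 0.75 × 0.6 × 480 × (0.707 × 4) = 610.8 N/mm → adequate.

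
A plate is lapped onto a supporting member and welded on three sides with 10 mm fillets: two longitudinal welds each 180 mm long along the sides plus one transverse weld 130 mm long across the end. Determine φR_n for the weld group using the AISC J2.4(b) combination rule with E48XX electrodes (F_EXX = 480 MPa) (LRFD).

φR_n ≈ 765 kN

t_e = 0.707 × 10 = 7.07 mm.
R_nwl = 0.6 × 480 × 7.07 × 360 × 10⁻³ = 733 kN (longitudinal, 2 welds).
R_nwt = 0.6 × 480 × 7.07 × 130 × 10⁻³ = 264.7 kN (transverse, base value).
(i) R_nwl + R_nwt = 997.7 kN; (ii) 0.85 R_nwl + 1.5 R_nwt = 1020 kN.
R_n = max = 1020 kN [governs: (ii)]; φR_n = 765.1 kN.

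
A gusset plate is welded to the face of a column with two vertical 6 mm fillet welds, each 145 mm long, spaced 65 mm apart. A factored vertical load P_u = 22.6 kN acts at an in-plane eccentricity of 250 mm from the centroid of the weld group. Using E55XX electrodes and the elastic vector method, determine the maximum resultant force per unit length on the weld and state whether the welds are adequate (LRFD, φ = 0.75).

f_max ≈ 587 N/mm; adequate

E55XX → F_EXX = 550 MPa.
Total weld length L_w = 290 mm. Treat welds as unit-width lines.
Polar moment about centroid: J = 2[d³/12 + d(b/2)²] = 2[145³/12 + 145×32.5²] = 814400 mm³.
Direct shear f_v = P/L_w = 22.6×10³ / 290 = 77.93 N/mm (vertical).
Torsion M = P·e = 22.6×10³ × 250 = 5650000 N·mm.
Critical point at (x, y) = (32.5, 72.5) from centroid. f_tx = M·y/J = 503 N/mm; f_ty = M·x/J = 225.5 N/mm.
Resultant f_max = √[f_tx² + (f_v + f_ty)²] = √[503² + (77.93 + 225.5)²] = 587.4 N/mm.
Capacity per unit length: φr_n = 0.75 × 0.6 × 550 × (0.707 × 6) = 1050 N/mm.
587.4 ≤ 1050 → adequate.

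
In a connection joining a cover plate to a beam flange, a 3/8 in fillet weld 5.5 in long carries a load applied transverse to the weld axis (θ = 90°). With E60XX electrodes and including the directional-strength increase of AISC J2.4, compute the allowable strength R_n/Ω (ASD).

R_n/Ω ≈ 39.4 kips

E60XX → F_EXX = 60 ksi.
t_e = 0.707 × 0.375 = 0.2651 in; A_we = 0.2651 × 5.5 = 1.458 in².
Directional factor: 1.0 + 0.5 sin^1.5(90°) = 1.5.
F_nw = 0.6 × 60 × 1.5 = 54 ksi.
R_n/Ω = (54 × 1.458) / 2.0 = 39.37 kips.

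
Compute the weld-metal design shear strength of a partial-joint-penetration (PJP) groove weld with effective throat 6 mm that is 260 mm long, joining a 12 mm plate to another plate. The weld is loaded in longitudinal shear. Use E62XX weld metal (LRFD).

φR_n ≈ 435 kN

E62XX → F_EXX = 620 MPa.
Effective throat (given) t_e = 6 mm.
A_we = 6 × 260 = 1560 mm².
F_nw = 0.6 F_EXX = 372 MPa.
φR_n = 0.75 × 372 × 1560 × 10⁻³ = 435.2 kN.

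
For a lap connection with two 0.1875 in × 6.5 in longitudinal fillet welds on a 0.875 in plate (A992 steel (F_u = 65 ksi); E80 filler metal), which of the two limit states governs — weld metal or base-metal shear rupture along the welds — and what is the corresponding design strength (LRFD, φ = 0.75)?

φR_n ≈ 62 kips (weld metal governs)

E80XX → F_EXX = 80 ksi.
t_e = 0.707 × 0.1875 = 0.1326 in; L = 13 in.
Weld metal: φR_n = 0.75 × 0.6 × 80 × 0.1326 × 13 = 62.04 kips.
Base metal (shear rupture): φR_n = 0.75 × 0.6 × 65 × 0.875 × 13 = 332.7 kips.
Governing: weld metal.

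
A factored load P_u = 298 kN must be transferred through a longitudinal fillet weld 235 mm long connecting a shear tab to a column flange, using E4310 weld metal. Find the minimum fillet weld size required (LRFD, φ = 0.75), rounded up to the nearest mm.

w = 10 mm

E43XX → F_EXX = 430 MPa.
Total weld length L = 235 mm.
Required throat t_e = P_u / (φ × 0.6 F_EXX × L) = 298 / (0.75 × 0.6 × 430 × 235 × 10⁻³) = 6.553 mm.
Required leg w = t_e / 0.707 = 9.269 mm → use 10 mm.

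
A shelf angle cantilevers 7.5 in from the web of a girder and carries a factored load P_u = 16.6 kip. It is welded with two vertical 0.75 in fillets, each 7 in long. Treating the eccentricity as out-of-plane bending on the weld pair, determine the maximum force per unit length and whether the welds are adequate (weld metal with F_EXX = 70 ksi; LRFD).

L_w = 2 × 7 = 14 in; section modulus (unit throat) S = 2 × L²/6 = 16.33 in².
Direct shear f_v = P/L_w = 16.6/14 = 1.186 kip/in.
Moment M = P × e = 16.6 × 7.5 = 124.5 kip·in; bending f_b = M/S = 7.622 kip/in.
f_max = √(f_v² + f_b²) = √(1.186² + 7.622²) = 7.714 kip/in.
φr_n = 0.75 × 0.6 × 70 × (0.707 × 0.75) = 16.7 kip/in → adequate.

f_max ≈ 7.71 kip/in; adequate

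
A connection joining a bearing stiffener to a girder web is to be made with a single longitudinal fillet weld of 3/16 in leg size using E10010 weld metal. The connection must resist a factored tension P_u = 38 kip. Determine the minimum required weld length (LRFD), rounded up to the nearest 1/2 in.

L = 6.5 in

E100XX → F_EXX = 100 ksi.
Throat t_e = 0.707 × 0.1875 = 0.1326 in.
φr_n = 0.75 × 0.6 × 100 × 0.1326 = 5.965 kip/in.
L_req = P_u / φr_n = 38 / 5.965 = 6.37 in total.
Round up → use L = 6.5 in.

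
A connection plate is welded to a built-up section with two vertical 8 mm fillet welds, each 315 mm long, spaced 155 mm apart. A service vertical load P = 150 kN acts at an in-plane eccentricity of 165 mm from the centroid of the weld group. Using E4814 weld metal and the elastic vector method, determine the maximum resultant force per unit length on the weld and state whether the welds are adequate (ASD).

E48XX → F_EXX = 480 MPa.
Total weld length L_w = 630 mm. Treat welds as unit-width lines.
Polar moment about centroid: J = 2[d³/12 + d(b/2)²] = 2[315³/12 + 315×77.5²] = 8993000 mm³.
Direct shear f_v = P/L_w = 150×10³ / 630 = 238.1 N/mm (vertical).
Torsion M = P·e = 150×10³ × 165 = 24750000 N·mm.
Critical point at (x, y) = (77.5, 157.5) from centroid. f_tx = M·y/J = 433.5 N/mm; f_ty = M·x/J = 213.3 N/mm.
Resultant f_max = √[f_tx² + (f_v + f_ty)²] = √[433.5² + (238.1 + 213.3)²] = 625.8 N/mm.
Capacity per unit length: r_n/Ω = (1/2.0) × 0.6 × 480 × (0.707 × 8) = 814.5 N/mm.
625.8 ≤ 814.5 → adequate.

f_max ≈ 626 N/mm; adequate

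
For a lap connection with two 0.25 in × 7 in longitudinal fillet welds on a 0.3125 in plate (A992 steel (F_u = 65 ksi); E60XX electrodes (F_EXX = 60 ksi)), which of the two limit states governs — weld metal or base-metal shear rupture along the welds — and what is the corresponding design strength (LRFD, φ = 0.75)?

φR_n ≈ 66.8 kips (weld metal governs)

t_e = 0.707 × 0.25 = 0.1767 in; L = 14 in.
Weld metal: φR_n = 0.75 × 0.6 × 60 × 0.1767 × 14 = 66.81 kips.
Base metal (shear rupture): φR_n = 0.75 × 0.6 × 65 × 0.3125 × 14 = 128 kips.
Governing: weld metal.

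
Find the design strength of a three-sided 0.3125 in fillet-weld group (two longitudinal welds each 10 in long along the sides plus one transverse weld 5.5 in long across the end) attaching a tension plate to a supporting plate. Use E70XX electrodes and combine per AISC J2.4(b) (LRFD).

φR_n ≈ 177 kips

E70XX → F_EXX = 70 ksi.
t_e = 0.707 × 0.3125 = 0.2209 in.
R_nwl = 0.6 × 70 × 0.2209 × 20 = 185.6 kips (longitudinal, 2 welds).
R_nwt = 0.6 × 70 × 0.2209 × 5.5 = 51.04 kips (transverse, base value).
(i) R_nwl + R_nwt = 236.6 kips; (ii) 0.85 R_nwl + 1.5 R_nwt = 234.3 kips.
R_n = max = 236.6 kips [governs: (i)]; φR_n = 177.5 kips.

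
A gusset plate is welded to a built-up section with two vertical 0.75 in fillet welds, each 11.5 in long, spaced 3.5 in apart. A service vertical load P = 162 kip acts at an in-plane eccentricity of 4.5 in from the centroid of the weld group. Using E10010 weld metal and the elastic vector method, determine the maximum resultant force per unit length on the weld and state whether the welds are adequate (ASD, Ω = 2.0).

f_max ≈ 17 kip/in; NOT adequate

E100XX → F_EXX = 100 ksi.
Total weld length L_w = 23 in. Treat welds as unit-width lines.
Polar moment about centroid: J = 2[d³/12 + d(b/2)²] = 2[11.5³/12 + 11.5×1.75²] = 323.9 in³.
Direct shear f_v = P/L_w = 162 / 23 = 7.043 kip/in (vertical).
Torsion M = P·e = 162 × 4.5 = 729 kip·in.
Critical point at (x, y) = (1.75, 5.75) from centroid. f_tx = M·y/J = 12.94 kip/in; f_ty = M·x/J = 3.939 kip/in.
Resultant f_max = √[f_tx² + (f_v + f_ty)²] = √[12.94² + (7.043 + 3.939)²] = 16.97 kip/in.
Capacity per unit length: r_n/Ω = (1/2.0) × 0.6 × 100 × (0.707 × 0.75) = 15.91 kip/in.
16.97 > 15.91 → NOT adequate.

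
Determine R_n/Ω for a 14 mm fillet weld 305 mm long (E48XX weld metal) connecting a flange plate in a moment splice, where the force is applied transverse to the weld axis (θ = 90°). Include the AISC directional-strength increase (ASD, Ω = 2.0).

E48XX → F_EXX = 480 MPa.
t_e = 0.707 × 14 = 9.898 mm; A_we = 9.898 × 305 = 3019 mm².
Directional factor: 1.0 + 0.5 sin^1.5(90°) = 1.5.
F_nw = 0.6 × 480 × 1.5 = 432 MPa.
R_n/Ω = (432 × 3019) / 2.0 × 10⁻³ = 652.1 kN.

R_n/Ω ≈ 652 kN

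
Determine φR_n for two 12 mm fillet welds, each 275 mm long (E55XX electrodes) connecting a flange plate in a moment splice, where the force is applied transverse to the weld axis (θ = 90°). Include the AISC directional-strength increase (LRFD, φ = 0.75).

φR_n ≈ 1730 kN

E55XX → F_EXX = 550 MPa.
t_e = 0.707 × 12 = 8.484 mm; A_we = 8.484 × 550 = 4666 mm².
Directional factor: 1.0 + 0.5 sin^1.5(90°) = 1.5.
F_nw = 0.6 × 550 × 1.5 = 495 MPa.
φR_n = 0.75 × 495 × 4666 × 10⁻³ = 1732 kN.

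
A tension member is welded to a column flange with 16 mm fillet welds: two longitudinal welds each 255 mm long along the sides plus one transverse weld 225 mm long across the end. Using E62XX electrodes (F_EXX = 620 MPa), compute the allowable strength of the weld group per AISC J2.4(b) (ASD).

R_n/Ω ≈ 1620 kN

t_e = 0.707 × 16 = 11.31 mm.
R_nwl = 0.6 × 620 × 11.31 × 510 × 10⁻³ = 2146 kN (longitudinal, 2 welds).
R_nwt = 0.6 × 620 × 11.31 × 225 × 10⁻³ = 946.8 kN (transverse, base value).
(i) R_nwl + R_nwt = 3093 kN; (ii) 0.85 R_nwl + 1.5 R_nwt = 3244 kN.
R_n = max = 3244 kN [governs: (ii)]; R_n/Ω = 1622 kN.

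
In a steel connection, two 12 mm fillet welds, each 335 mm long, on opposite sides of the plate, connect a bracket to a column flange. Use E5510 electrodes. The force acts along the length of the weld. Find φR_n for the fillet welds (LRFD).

φR_n ≈ 1410 kN

E55XX → F_EXX = 550 MPa.
Effective throat t_e = 0.707 × 12 = 8.484 mm.
Total length L = 670 mm; A_we = 8.484 × 670 = 5684 mm².
F_nw = 0.6 F_EXX = 0.6 × 550 = 330 MPa.
φR_n = 0.75 × 330 × 5684 × 10⁻³ = 1407 kN.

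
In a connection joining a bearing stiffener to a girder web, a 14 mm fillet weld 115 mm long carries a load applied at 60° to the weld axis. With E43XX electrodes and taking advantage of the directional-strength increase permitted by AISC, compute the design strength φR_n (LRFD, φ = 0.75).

φR_n ≈ 309 kN

E43XX → F_EXX = 430 MPa.
t_e = 0.707 × 14 = 9.898 mm; A_we = 9.898 × 115 = 1138 mm².
Directional factor: 1.0 + 0.5 sin^1.5(60°) = 1.403.
F_nw = 0.6 × 430 × 1.403 = 362 MPa.
φR_n = 0.75 × 362 × 1138 × 10⁻³ = 309 kN.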